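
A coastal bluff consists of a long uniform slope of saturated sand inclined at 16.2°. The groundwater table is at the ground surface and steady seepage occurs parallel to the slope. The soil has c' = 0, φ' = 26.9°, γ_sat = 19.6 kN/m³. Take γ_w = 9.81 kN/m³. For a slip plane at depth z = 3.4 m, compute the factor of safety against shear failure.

FS = 0.87

With seepage parallel to the slope and the water table at the surface, the effective normal stress on the slip plane uses the buoyant unit weight γ' = γ_sat − γ_w while the driving shear stress uses γ_sat:
FS = [c' + γ' z cos²β tanφ'] / [γ_sat z sinβ cosβ]
(For c' = 0 this reduces to FS = (γ'/γ_sat)·tanφ'/tanβ.)
γ' = 19.6 − 9.81 = 9.79 kN/m³
Numerator = 0.0 + 9.79·3.4·cos²16.2°·tan26.9° = 0.0 + 9.79·3.4·0.9222·0.5073 = 15.573 kPa
Denominator = 19.6·3.4·sin16.2°·cos16.2° = 19.6·3.4·0.2790·0.9603 = 17.854 kPa
FS = 15.573 / 17.854 = 0.872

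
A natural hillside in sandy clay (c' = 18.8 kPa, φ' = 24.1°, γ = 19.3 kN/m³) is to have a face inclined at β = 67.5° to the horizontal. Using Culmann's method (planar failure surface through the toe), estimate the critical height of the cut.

H_c = 12.02 m

Culmann's analysis gives the critical failure plane at α_cr = (β + φ')/2 = (67.5 + 24.1)/2 = 45.8°, and the critical height
H_c = (4c'/γ) · sinβ cosφ' / [1 − cos(β − φ')]
    = (4·18.8/19.3) · sin67.5°·cos24.1° / [1 − cos(43.4°)]
    = 3.896 · 0.9239·0.9128 / [1 − 0.7266]
    = 3.896 · 0.8433 / 0.2734
    = 12.02 m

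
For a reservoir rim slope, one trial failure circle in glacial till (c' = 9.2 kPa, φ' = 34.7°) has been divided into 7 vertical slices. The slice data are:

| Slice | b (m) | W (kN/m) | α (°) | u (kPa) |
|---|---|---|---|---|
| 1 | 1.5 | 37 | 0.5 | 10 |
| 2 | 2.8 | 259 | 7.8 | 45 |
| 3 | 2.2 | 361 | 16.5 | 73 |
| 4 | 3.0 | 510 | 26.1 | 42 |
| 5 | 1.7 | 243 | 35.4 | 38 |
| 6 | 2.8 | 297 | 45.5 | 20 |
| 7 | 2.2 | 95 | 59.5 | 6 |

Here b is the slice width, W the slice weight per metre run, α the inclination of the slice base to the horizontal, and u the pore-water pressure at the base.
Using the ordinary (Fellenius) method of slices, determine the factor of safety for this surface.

Ordinary method of slices: FS = Σ[c'·Δl_i + (W_i cosα_i − u_i·Δl_i)·tanφ'] / Σ W_i sinα_i, with Δl_i = b_i / cosα_i.
Slice 1: Δl = 1.5/cos0.5° = 1.500 m; N'_1 = 37·cos0.5° − 10·1.500 = 22.0; c'Δl = 13.80; W sinα = 0.3
Slice 2: Δl = 2.8/cos7.8° = 2.826 m; N'_2 = 259·cos7.8° − 45·2.826 = 129.4; c'Δl = 26.00; W sinα = 35.2
Slice 3: Δl = 2.2/cos16.5° = 2.294 m; N'_3 = 361·cos16.5° − 73·2.294 = 178.6; c'Δl = 21.11; W sinα = 102.5
Slice 4: Δl = 3.0/cos26.1° = 3.341 m; N'_4 = 510·cos26.1° − 42·3.341 = 317.7; c'Δl = 30.73; W sinα = 224.4
Slice 5: Δl = 1.7/cos35.4° = 2.086 m; N'_5 = 243·cos35.4° − 38·2.086 = 118.8; c'Δl = 19.19; W sinα = 140.8
Slice 6: Δl = 2.8/cos45.5° = 3.995 m; N'_6 = 297·cos45.5° − 20·3.995 = 128.3; c'Δl = 36.75; W sinα = 211.8
Slice 7: Δl = 2.2/cos59.5° = 4.335 m; N'_7 = 95·cos59.5° − 6·4.335 = 22.2; c'Δl = 39.88; W sinα = 81.9
Σc'Δl = 187.5 kN/m; ΣN' = 917.1 kN/m; ΣW sinα = 796.8 kN/m
Resisting = 187.5 + 917.1·tan34.7° = 187.5 + 635.0 = 822.5 kN/m
FS = 822.5 / 796.8 = 1.032

FS = 1.03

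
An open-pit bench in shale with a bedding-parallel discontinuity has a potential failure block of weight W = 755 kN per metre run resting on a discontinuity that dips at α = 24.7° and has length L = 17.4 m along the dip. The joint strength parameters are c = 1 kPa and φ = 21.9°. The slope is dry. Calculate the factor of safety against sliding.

Resolving the block weight along and normal to the plane and applying the Mohr–Coulomb strength on the joint:
N' = W cosα = 755·cos24.7° = 685.9 kN/m
Driving force T = W sinα = 755·sin24.7° = 315.5 kN/m
Resisting force R = c·L + N'·tanφ = 1·17.4 + 685.9·tan21.9° = 17.4 + 275.7 = 293.1 kN/m
FS = R / T = 293.1 / 315.5 = 0.929

FS = 0.93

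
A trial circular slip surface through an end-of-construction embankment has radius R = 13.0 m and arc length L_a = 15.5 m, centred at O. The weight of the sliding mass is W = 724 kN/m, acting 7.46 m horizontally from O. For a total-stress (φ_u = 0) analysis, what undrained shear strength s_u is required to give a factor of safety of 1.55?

FS = s_u·L_a·R / (W·d), so s_u = FS·W·d / (L_a·R).
s_u = 1.55·724·7.46 / (15.50·13.0) = 8371.6 / 201.50 = 41.55 kPa

s_u = 41.5 kPa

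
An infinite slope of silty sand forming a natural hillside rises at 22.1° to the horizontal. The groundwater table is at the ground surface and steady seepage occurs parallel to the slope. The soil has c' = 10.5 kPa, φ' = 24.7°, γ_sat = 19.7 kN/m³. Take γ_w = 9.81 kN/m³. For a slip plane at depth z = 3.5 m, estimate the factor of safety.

FS = 1.01

With seepage parallel to the slope and the water table at the surface, the effective normal stress on the slip plane uses the buoyant unit weight γ' = γ_sat − γ_w while the driving shear stress uses γ_sat:
FS = [c' + γ' z cos²β tanφ'] / [γ_sat z sinβ cosβ]
γ' = 19.7 − 9.81 = 9.89 kN/m³
Numerator = 10.5 + 9.89·3.5·cos²22.1°·tan24.7° = 10.5 + 9.89·3.5·0.8585·0.4599 = 24.168 kPa
Denominator = 19.7·3.5·sin22.1°·cos22.1° = 19.7·3.5·0.3762·0.9265 = 24.035 kPa
FS = 24.168 / 24.035 = 1.006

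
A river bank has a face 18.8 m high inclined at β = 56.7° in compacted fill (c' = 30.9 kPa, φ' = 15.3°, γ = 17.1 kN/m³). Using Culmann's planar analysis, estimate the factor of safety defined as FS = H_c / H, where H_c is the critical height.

H_c = (4c'/γ) · sinβ cosφ' / [1 − cos(β − φ')]
    = (4·30.9/17.1) · sin56.7°·cos15.3° / [1 − cos41.4°]
    = 7.228 · 0.8062 / 0.2499 = 23.32 m
FS = H_c / H = 23.32 / 18.8 = 1.240

FS = 1.24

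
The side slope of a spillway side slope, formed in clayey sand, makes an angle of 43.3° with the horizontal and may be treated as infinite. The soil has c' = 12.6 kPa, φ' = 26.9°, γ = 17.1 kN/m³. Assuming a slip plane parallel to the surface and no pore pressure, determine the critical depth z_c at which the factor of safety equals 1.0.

z_c = 3.20 m

Setting FS = 1.00 in FS = [c' + γz cos²β tanφ'] / [γz sinβ cosβ] and solving for z:
z = c' / [γ cosβ (FS·sinβ − cosβ·tanφ')]
  = 12.6 / [17.1·cos43.3°·(1.00·sin43.3° − cos43.3°·tan26.9°)]
  = 12.6 / [17.1·0.7278·(1.00·0.6858 − 0.7278·0.5073)]
  = 12.6 / 3.9400 = 3.198 m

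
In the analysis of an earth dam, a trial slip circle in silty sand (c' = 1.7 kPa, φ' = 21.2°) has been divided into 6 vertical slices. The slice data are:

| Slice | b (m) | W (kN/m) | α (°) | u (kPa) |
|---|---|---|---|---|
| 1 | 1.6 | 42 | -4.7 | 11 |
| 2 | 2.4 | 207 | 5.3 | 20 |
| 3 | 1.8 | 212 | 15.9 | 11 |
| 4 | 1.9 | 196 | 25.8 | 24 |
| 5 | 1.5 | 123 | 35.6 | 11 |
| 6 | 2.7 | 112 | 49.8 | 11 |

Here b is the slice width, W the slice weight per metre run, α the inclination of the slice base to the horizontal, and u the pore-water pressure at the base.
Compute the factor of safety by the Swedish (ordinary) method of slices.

Ordinary method of slices: FS = Σ[c'·Δl_i + (W_i cosα_i − u_i·Δl_i)·tanφ'] / Σ W_i sinα_i, with Δl_i = b_i / cosα_i.
Slice 1: Δl = 1.6/cos(-4.7°) = 1.605 m; N'_1 = 42·cos(-4.7°) − 11·1.605 = 24.2; c'Δl = 2.73; W sinα = -3.4
Slice 2: Δl = 2.4/cos5.3° = 2.410 m; N'_2 = 207·cos5.3° − 20·2.410 = 157.9; c'Δl = 4.10; W sinα = 19.1
Slice 3: Δl = 1.8/cos15.9° = 1.872 m; N'_3 = 212·cos15.9° − 11·1.872 = 183.3; c'Δl = 3.18; W sinα = 58.1
Slice 4: Δl = 1.9/cos25.8° = 2.110 m; N'_4 = 196·cos25.8° − 24·2.110 = 125.8; c'Δl = 3.59; W sinα = 85.3
Slice 5: Δl = 1.5/cos35.6° = 1.845 m; N'_5 = 123·cos35.6° − 11·1.845 = 79.7; c'Δl = 3.14; W sinα = 71.6
Slice 6: Δl = 2.7/cos49.8° = 4.183 m; N'_6 = 112·cos49.8° − 11·4.183 = 26.3; c'Δl = 7.11; W sinα = 85.5
Σc'Δl = 23.8 kN/m; ΣN' = 597.2 kN/m; ΣW sinα = 316.2 kN/m
Resisting = 23.8 + 597.2·tan21.2° = 23.8 + 231.6 = 255.5 kN/m
FS = 255.5 / 316.2 = 0.808

FS = 0.81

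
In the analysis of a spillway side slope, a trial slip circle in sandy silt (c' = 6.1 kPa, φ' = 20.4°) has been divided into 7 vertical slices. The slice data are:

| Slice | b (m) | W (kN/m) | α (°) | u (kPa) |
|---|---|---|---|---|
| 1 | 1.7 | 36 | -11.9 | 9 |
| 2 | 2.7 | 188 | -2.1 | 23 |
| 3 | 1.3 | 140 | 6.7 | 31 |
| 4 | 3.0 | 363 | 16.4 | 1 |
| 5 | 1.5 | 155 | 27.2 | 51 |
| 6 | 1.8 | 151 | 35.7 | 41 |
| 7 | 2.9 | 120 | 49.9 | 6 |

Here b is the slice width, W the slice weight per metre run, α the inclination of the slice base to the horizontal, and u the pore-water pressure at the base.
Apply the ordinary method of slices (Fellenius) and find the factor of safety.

FS = 1.05

Ordinary method of slices: FS = Σ[c'·Δl_i + (W_i cosα_i − u_i·Δl_i)·tanφ'] / Σ W_i sinα_i, with Δl_i = b_i / cosα_i.
Slice 1: Δl = 1.7/cos(-11.9°) = 1.737 m; N'_1 = 36·cos(-11.9°) − 9·1.737 = 19.6; c'Δl = 10.60; W sinα = -7.4
Slice 2: Δl = 2.7/cos(-2.1°) = 2.702 m; N'_2 = 188·cos(-2.1°) − 23·2.702 = 125.7; c'Δl = 16.48; W sinα = -6.9
Slice 3: Δl = 1.3/cos6.7° = 1.309 m; N'_3 = 140·cos6.7° − 31·1.309 = 98.5; c'Δl = 7.98; W sinα = 16.3
Slice 4: Δl = 3.0/cos16.4° = 3.127 m; N'_4 = 363·cos16.4° − 1·3.127 = 345.1; c'Δl = 19.08; W sinα = 102.5
Slice 5: Δl = 1.5/cos27.2° = 1.686 m; N'_5 = 155·cos27.2° − 51·1.686 = 51.8; c'Δl = 10.29; W sinα = 70.9
Slice 6: Δl = 1.8/cos35.7° = 2.217 m; N'_6 = 151·cos35.7° − 41·2.217 = 31.7; c'Δl = 13.52; W sinα = 88.1
Slice 7: Δl = 2.9/cos49.9° = 4.502 m; N'_7 = 120·cos49.9° − 6·4.502 = 50.3; c'Δl = 27.46; W sinα = 91.8
Σc'Δl = 105.4 kN/m; ΣN' = 722.8 kN/m; ΣW sinα = 355.3 kN/m
Resisting = 105.4 + 722.8·tan20.4° = 105.4 + 268.8 = 374.2 kN/m
FS = 374.2 / 355.3 = 1.053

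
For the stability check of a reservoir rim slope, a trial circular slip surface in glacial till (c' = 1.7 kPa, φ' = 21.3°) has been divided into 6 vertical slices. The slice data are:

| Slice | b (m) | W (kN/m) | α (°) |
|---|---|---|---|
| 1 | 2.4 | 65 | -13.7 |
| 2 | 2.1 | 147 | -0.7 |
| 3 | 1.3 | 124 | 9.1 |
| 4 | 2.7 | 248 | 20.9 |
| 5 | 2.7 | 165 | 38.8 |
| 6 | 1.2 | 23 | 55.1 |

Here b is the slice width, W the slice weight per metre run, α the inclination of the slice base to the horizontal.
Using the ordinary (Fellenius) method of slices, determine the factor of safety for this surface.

FS = 1.41

Ordinary method of slices: FS = Σ[c'·Δl_i + (W_i cosα_i)·tanφ'] / Σ W_i sinα_i, with Δl_i = b_i / cosα_i.
Slice 1: Δl = 2.4/cos(-13.7°) = 2.470 m; N'_1 = 65·cos(-13.7°) = 63.2; c'Δl = 4.20; W sinα = -15.4
Slice 2: Δl = 2.1/cos(-0.7°) = 2.100 m; N'_2 = 147·cos(-0.7°) = 147.0; c'Δl = 3.57; W sinα = -1.8
Slice 3: Δl = 1.3/cos9.1° = 1.317 m; N'_3 = 124·cos9.1° = 122.4; c'Δl = 2.24; W sinα = 19.6
Slice 4: Δl = 2.7/cos20.9° = 2.890 m; N'_4 = 248·cos20.9° = 231.7; c'Δl = 4.91; W sinα = 88.5
Slice 5: Δl = 2.7/cos38.8° = 3.464 m; N'_5 = 165·cos38.8° = 128.6; c'Δl = 5.89; W sinα = 103.4
Slice 6: Δl = 1.2/cos55.1° = 2.097 m; N'_6 = 23·cos55.1° = 13.2; c'Δl = 3.57; W sinα = 18.9
Σc'Δl = 24.4 kN/m; ΣN' = 706.0 kN/m; ΣW sinα = 213.1 kN/m
Resisting = 24.4 + 706.0·tan21.3° = 24.4 + 275.3 = 299.6 kN/m
FS = 299.6 / 213.1 = 1.406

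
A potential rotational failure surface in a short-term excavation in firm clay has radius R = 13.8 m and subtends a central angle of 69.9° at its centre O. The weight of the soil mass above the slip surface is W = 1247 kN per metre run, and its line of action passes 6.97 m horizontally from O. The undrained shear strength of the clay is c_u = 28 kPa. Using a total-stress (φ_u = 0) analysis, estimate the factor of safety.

Taking moments about the centre O, the resisting moment is provided by the undrained shear strength acting along the arc:
Arc length L_a = R·θ = 13.8·(69.9°·π/180) = 13.8·1.2200 = 16.84 m
M_R = c_u·L_a·R = 28·16.84·13.8 = 6505.4 kN·m/m
M_D = W·d = 1247·6.97 = 8691.6 kN·m/m
FS = M_R / M_D = 6505.4 / 8691.6 = 0.748

FS = 0.75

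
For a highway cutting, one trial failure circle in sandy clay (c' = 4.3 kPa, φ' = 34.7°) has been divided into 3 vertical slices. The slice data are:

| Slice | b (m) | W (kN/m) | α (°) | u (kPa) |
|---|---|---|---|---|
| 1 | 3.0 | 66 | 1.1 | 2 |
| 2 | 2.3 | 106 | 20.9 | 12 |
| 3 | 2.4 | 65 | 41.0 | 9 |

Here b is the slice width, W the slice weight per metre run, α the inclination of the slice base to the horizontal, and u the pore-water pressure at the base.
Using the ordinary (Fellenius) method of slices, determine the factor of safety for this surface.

Ordinary method of slices: FS = Σ[c'·Δl_i + (W_i cosα_i − u_i·Δl_i)·tanφ'] / Σ W_i sinα_i, with Δl_i = b_i / cosα_i.
Slice 1: Δl = 3.0/cos1.1° = 3.001 m; N'_1 = 66·cos1.1° − 2·3.001 = 60.0; c'Δl = 12.90; W sinα = 1.3
Slice 2: Δl = 2.3/cos20.9° = 2.462 m; N'_2 = 106·cos20.9° − 12·2.462 = 69.5; c'Δl = 10.59; W sinα = 37.8
Slice 3: Δl = 2.4/cos41.0° = 3.180 m; N'_3 = 65·cos41.0° − 9·3.180 = 20.4; c'Δl = 13.67; W sinα = 42.6
Σc'Δl = 37.2 kN/m; ΣN' = 149.9 kN/m; ΣW sinα = 81.7 kN/m
Resisting = 37.2 + 149.9·tan34.7° = 37.2 + 103.8 = 141.0 kN/m
FS = 141.0 / 81.7 = 1.725

FS = 1.72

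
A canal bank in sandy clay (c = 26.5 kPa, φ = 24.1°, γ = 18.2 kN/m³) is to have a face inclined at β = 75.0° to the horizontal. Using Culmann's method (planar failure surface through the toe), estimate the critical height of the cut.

Culmann's analysis gives the critical failure plane at α_cr = (β + φ)/2 = (75.0 + 24.1)/2 = 49.5°, and the critical height
H_c = (4c/γ) · sinβ cosφ / [1 − cos(β − φ)]
    = (4·26.5/18.2) · sin75.0°·cos24.1° / [1 − cos(50.9°)]
    = 5.824 · 0.9659·0.9128 / [1 − 0.6307]
    = 5.824 · 0.8817 / 0.3693
    = 13.90 m

H_c = 13.90 m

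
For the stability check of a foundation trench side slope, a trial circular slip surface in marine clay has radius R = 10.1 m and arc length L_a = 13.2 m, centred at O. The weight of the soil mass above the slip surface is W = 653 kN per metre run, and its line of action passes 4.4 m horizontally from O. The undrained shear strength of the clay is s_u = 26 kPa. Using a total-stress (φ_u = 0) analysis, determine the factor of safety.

FS = 1.21

Taking moments about the centre O, the resisting moment is provided by the undrained shear strength acting along the arc:
M_R = s_u·L_a·R = 26·13.20·10.1 = 3466.3 kN·m/m
M_D = W·d = 653·4.4 = 2873.2 kN·m/m
FS = M_R / M_D = 3466.3 / 2873.2 = 1.206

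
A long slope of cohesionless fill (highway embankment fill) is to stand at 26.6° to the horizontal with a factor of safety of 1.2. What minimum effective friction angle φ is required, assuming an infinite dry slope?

FS = tanφ/tanβ ⇒ tanφ = FS · tanβ = 1.2 · tan26.6° = 0.6009
φ = arctan(0.6009) = 31.00°

φ = 31.0°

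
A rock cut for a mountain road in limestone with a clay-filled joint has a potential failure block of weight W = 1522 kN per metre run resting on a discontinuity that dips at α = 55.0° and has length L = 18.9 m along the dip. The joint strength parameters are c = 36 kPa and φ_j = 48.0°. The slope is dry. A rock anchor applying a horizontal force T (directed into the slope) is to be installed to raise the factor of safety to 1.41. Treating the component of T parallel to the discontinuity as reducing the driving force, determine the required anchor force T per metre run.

Resolving forces along and normal to the sliding plane, with the horizontal anchor force T adding T·sinα to the effective normal force and T·cosα acting up the plane against the driving force:
FS = [cL + (W cosα + T sinα) tanφ_j] / [W sinα − T cosα]
Without the anchor: N' = 873.0 kN/m, driving T_d = 1246.7 kN/m, resisting R = 36·18.9 + 873.0·tan48.0° = 1649.9 kN/m, FS = 1.32.
Setting FS = 1.41 and solving for T:
1.41·(1246.7 − T cos55.0°) = 1649.9 + T sin55.0°·tan48.0°
T·(sin55.0°·tan48.0° + 1.41·cos55.0°) = 1.41·1246.7 − 1649.9
T·(0.8192·1.1106 + 1.41·0.5736) = 1757.9 − 1649.9 = 108.0
T·1.7185 = 108.0
T = 62.8 kN/m

T = 63 kN/m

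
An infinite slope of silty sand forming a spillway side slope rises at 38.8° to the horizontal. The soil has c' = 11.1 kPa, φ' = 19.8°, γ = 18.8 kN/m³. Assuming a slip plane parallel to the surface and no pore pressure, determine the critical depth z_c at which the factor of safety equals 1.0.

z_c = 2.19 m

Setting FS = 1.00 in FS = [c' + γz cos²β tanφ'] / [γz sinβ cosβ] and solving for z:
z = c' / [γ cosβ (FS·sinβ − cosβ·tanφ')]
  = 11.1 / [18.8·cos38.8°·(1.00·sin38.8° − cos38.8°·tan19.8°)]
  = 11.1 / [18.8·0.7793·(1.00·0.6266 − 0.7793·0.3600)]
  = 11.1 / 5.0698 = 2.189 m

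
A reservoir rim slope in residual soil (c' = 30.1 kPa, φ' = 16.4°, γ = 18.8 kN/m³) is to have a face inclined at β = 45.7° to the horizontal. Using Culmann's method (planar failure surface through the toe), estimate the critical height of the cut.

H_c = 34.37 m

Culmann's analysis gives the critical failure plane at α_cr = (β + φ')/2 = (45.7 + 16.4)/2 = 31.1°, and the critical height
H_c = (4c'/γ) · sinβ cosφ' / [1 − cos(β − φ')]
    = (4·30.1/18.8) · sin45.7°·cos16.4° / [1 − cos(29.3°)]
    = 6.404 · 0.7157·0.9593 / [1 − 0.8721]
    = 6.404 · 0.6866 / 0.1279
    = 34.37 m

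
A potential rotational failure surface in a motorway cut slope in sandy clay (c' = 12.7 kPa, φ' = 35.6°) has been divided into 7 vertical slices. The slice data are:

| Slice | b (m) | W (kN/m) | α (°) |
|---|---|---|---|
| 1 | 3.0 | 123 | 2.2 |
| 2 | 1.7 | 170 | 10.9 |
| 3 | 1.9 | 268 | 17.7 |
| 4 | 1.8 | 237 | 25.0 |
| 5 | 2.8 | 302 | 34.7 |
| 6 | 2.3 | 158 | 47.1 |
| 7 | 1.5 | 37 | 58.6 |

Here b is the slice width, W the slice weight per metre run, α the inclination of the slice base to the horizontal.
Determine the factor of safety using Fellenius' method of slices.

Ordinary method of slices: FS = Σ[c'·Δl_i + (W_i cosα_i)·tanφ'] / Σ W_i sinα_i, with Δl_i = b_i / cosα_i.
Slice 1: Δl = 3.0/cos2.2° = 3.002 m; N'_1 = 123·cos2.2° = 122.9; c'Δl = 38.13; W sinα = 4.7
Slice 2: Δl = 1.7/cos10.9° = 1.731 m; N'_2 = 170·cos10.9° = 166.9; c'Δl = 21.99; W sinα = 32.1
Slice 3: Δl = 1.9/cos17.7° = 1.994 m; N'_3 = 268·cos17.7° = 255.3; c'Δl = 25.33; W sinα = 81.5
Slice 4: Δl = 1.8/cos25.0° = 1.986 m; N'_4 = 237·cos25.0° = 214.8; c'Δl = 25.22; W sinα = 100.2
Slice 5: Δl = 2.8/cos34.7° = 3.406 m; N'_5 = 302·cos34.7° = 248.3; c'Δl = 43.25; W sinα = 171.9
Slice 6: Δl = 2.3/cos47.1° = 3.379 m; N'_6 = 158·cos47.1° = 107.6; c'Δl = 42.91; W sinα = 115.7
Slice 7: Δl = 1.5/cos58.6° = 2.879 m; N'_7 = 37·cos58.6° = 19.3; c'Δl = 36.56; W sinα = 31.6
Σc'Δl = 233.4 kN/m; ΣN' = 1135.1 kN/m; ΣW sinα = 537.8 kN/m
Resisting = 233.4 + 1135.1·tan35.6° = 233.4 + 812.6 = 1046.0 kN/m
FS = 1046.0 / 537.8 = 1.945

FS = 1.95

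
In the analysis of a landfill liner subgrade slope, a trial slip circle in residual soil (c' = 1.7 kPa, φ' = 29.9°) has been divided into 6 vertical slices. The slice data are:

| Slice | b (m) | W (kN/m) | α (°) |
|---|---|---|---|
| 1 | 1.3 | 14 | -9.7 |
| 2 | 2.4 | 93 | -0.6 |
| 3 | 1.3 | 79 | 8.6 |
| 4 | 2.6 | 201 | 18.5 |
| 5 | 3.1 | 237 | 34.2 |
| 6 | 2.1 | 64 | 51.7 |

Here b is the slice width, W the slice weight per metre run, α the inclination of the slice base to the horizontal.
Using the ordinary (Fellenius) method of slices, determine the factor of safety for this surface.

Ordinary method of slices: FS = Σ[c'·Δl_i + (W_i cosα_i)·tanφ'] / Σ W_i sinα_i, with Δl_i = b_i / cosα_i.
Slice 1: Δl = 1.3/cos(-9.7°) = 1.319 m; N'_1 = 14·cos(-9.7°) = 13.8; c'Δl = 2.24; W sinα = -2.4
Slice 2: Δl = 2.4/cos(-0.6°) = 2.400 m; N'_2 = 93·cos(-0.6°) = 93.0; c'Δl = 4.08; W sinα = -1.0
Slice 3: Δl = 1.3/cos8.6° = 1.315 m; N'_3 = 79·cos8.6° = 78.1; c'Δl = 2.24; W sinα = 11.8
Slice 4: Δl = 2.6/cos18.5° = 2.742 m; N'_4 = 201·cos18.5° = 190.6; c'Δl = 4.66; W sinα = 63.8
Slice 5: Δl = 3.1/cos34.2° = 3.748 m; N'_5 = 237·cos34.2° = 196.0; c'Δl = 6.37; W sinα = 133.2
Slice 6: Δl = 2.1/cos51.7° = 3.388 m; N'_6 = 64·cos51.7° = 39.7; c'Δl = 5.76; W sinα = 50.2
Σc'Δl = 25.4 kN/m; ΣN' = 611.2 kN/m; ΣW sinα = 255.7 kN/m
Resisting = 25.4 + 611.2·tan29.9° = 25.4 + 351.5 = 376.8 kN/m
FS = 376.8 / 255.7 = 1.474

FS = 1.47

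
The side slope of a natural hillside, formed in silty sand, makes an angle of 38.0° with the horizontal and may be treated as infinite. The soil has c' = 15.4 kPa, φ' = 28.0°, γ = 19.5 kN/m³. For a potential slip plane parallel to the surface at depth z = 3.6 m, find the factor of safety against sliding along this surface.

FS = 1.13

For an infinite slope with a slip plane parallel to the surface (no pore pressure): FS = [c' + γz cos²β tanφ'] / [γz sinβ cosβ].
γz = 19.5·3.6 = 70.20 kN/m²
Numerator = 15.4 + 70.20·cos²38.0°·tan28.0° = 15.4 + 70.20·0.6210·0.5317 = 38.578 kPa
Denominator = 70.20·sin38.0°·cos38.0° = 70.20·0.6157·0.7880 = 34.057 kPa
FS = 38.578 / 34.057 = 1.133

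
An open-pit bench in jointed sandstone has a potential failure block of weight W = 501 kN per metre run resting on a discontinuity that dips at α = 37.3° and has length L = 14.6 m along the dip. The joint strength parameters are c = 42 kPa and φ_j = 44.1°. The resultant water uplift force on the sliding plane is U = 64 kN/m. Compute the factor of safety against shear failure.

Resolving the block weight along and normal to the plane and applying the Mohr–Coulomb strength on the joint:
N' = W cosα − U = 501·cos37.3° − 64 = 334.5 kN/m
Driving force T = W sinα = 501·sin37.3° = 303.6 kN/m
Resisting force R = c·L + N'·tanφ_j = 42·14.6 + 334.5·tan44.1° = 613.2 + 324.2 = 937.4 kN/m
FS = R / T = 937.4 / 303.6 = 3.088

FS = 3.09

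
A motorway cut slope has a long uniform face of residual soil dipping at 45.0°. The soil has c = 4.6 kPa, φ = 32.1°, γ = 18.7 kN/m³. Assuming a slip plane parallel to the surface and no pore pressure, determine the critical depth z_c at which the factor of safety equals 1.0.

z_c = 1.32 m

Setting FS = 1.00 in FS = [c + γz cos²β tanφ] / [γz sinβ cosβ] and solving for z:
z = c / [γ cosβ (FS·sinβ − cosβ·tanφ)]
  = 4.6 / [18.7·cos45.0°·(1.00·sin45.0° − cos45.0°·tan32.1°)]
  = 4.6 / [18.7·0.7071·(1.00·0.7071 − 0.7071·0.6273)]
  = 4.6 / 3.4848 = 1.320 m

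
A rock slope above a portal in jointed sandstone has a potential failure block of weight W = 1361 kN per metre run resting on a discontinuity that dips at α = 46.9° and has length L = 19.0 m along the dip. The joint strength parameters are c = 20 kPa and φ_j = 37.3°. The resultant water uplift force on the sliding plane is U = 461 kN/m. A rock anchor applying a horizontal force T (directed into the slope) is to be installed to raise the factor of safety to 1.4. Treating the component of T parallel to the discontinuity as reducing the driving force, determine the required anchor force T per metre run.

T = 432 kN/m

Resolving forces along and normal to the sliding plane, with the horizontal anchor force T adding T·sinα to the effective normal force and T·cosα acting up the plane against the driving force:
FS = [cL + (W cosα − U + T sinα) tanφ_j] / [W sinα − T cosα]
Without the anchor: N' = 468.9 kN/m, driving T_d = 993.8 kN/m, resisting R = 20·19.0 + 468.9·tan37.3° = 737.2 kN/m, FS = 0.74.
Setting FS = 1.4 and solving for T:
1.4·(993.8 − T cos46.9°) = 737.2 + T sin46.9°·tan37.3°
T·(sin46.9°·tan37.3° + 1.4·cos46.9°) = 1.4·993.8 − 737.2
T·(0.7302·0.7618 + 1.4·0.6833) = 1391.3 − 737.2 = 654.0
T·1.5128 = 654.0
T = 432.3 kN/m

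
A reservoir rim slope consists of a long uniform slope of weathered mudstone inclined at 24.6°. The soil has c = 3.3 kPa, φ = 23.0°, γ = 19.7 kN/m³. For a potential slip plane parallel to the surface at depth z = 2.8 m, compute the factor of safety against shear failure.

FS = 1.09

For an infinite slope with a slip plane parallel to the surface (no pore pressure): FS = [c + γz cos²β tanφ] / [γz sinβ cosβ].
γz = 19.7·2.8 = 55.16 kN/m²
Numerator = 3.3 + 55.16·cos²24.6°·tan23.0° = 3.3 + 55.16·0.8267·0.4245 = 22.657 kPa
Denominator = 55.16·sin24.6°·cos24.6° = 55.16·0.4163·0.9092 = 20.878 kPa
FS = 22.657 / 20.878 = 1.085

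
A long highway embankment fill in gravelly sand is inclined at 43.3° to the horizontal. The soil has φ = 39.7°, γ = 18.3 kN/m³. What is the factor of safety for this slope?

For a dry cohesionless infinite slope the factor of safety is FS = tanφ / tanβ.
FS = tan39.7° / tan43.3° = 0.8302 / 0.9424 = 0.881

FS = 0.88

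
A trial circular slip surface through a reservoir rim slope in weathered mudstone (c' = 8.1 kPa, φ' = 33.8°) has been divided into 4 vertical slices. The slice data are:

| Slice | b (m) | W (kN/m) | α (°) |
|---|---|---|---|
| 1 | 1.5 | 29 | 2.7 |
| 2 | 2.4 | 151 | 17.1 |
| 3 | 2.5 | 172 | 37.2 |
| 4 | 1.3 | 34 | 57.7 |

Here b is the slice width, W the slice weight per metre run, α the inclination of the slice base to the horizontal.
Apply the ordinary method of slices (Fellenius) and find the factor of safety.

Ordinary method of slices: FS = Σ[c'·Δl_i + (W_i cosα_i)·tanφ'] / Σ W_i sinα_i, with Δl_i = b_i / cosα_i.
Slice 1: Δl = 1.5/cos2.7° = 1.502 m; N'_1 = 29·cos2.7° = 29.0; c'Δl = 12.16; W sinα = 1.4
Slice 2: Δl = 2.4/cos17.1° = 2.511 m; N'_2 = 151·cos17.1° = 144.3; c'Δl = 20.34; W sinα = 44.4
Slice 3: Δl = 2.5/cos37.2° = 3.139 m; N'_3 = 172·cos37.2° = 137.0; c'Δl = 25.42; W sinα = 104.0
Slice 4: Δl = 1.3/cos57.7° = 2.433 m; N'_4 = 34·cos57.7° = 18.2; c'Δl = 19.71; W sinα = 28.7
Σc'Δl = 77.6 kN/m; ΣN' = 328.5 kN/m; ΣW sinα = 178.5 kN/m
Resisting = 77.6 + 328.5·tan33.8° = 77.6 + 219.9 = 297.5 kN/m
FS = 297.5 / 178.5 = 1.667

FS = 1.67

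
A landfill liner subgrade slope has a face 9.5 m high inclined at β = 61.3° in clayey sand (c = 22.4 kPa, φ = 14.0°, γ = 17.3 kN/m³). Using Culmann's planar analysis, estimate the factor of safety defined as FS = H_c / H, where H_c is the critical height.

H_c = (4c/γ) · sinβ cosφ / [1 − cos(β − φ)]
    = (4·22.4/17.3) · sin61.3°·cos14.0° / [1 − cos47.3°]
    = 5.179 · 0.8511 / 0.3218 = 13.70 m
FS = H_c / H = 13.70 / 9.5 = 1.442

FS = 1.44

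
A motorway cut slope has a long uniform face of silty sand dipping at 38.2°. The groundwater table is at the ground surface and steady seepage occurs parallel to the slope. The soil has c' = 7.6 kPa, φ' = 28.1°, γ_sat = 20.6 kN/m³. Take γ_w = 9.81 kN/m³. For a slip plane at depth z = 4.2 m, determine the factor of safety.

FS = 0.54

With seepage parallel to the slope and the water table at the surface, the effective normal stress on the slip plane uses the buoyant unit weight γ' = γ_sat − γ_w while the driving shear stress uses γ_sat:
FS = [c' + γ' z cos²β tanφ'] / [γ_sat z sinβ cosβ]
γ' = 20.6 − 9.81 = 10.79 kN/m³
Numerator = 7.6 + 10.79·4.2·cos²38.2°·tan28.1° = 7.6 + 10.79·4.2·0.6176·0.5340 = 22.544 kPa
Denominator = 20.6·4.2·sin38.2°·cos38.2° = 20.6·4.2·0.6184·0.7859 = 42.047 kPa
FS = 22.544 / 42.047 = 0.536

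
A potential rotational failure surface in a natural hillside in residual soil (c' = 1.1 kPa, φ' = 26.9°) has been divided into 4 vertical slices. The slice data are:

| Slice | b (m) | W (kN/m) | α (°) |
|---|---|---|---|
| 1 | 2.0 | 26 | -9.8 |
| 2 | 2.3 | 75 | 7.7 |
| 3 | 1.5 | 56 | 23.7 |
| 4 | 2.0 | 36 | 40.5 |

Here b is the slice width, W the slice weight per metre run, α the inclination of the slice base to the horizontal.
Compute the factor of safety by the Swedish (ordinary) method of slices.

Ordinary method of slices: FS = Σ[c'·Δl_i + (W_i cosα_i)·tanφ'] / Σ W_i sinα_i, with Δl_i = b_i / cosα_i.
Slice 1: Δl = 2.0/cos(-9.8°) = 2.030 m; N'_1 = 26·cos(-9.8°) = 25.6; c'Δl = 2.23; W sinα = -4.4
Slice 2: Δl = 2.3/cos7.7° = 2.321 m; N'_2 = 75·cos7.7° = 74.3; c'Δl = 2.55; W sinα = 10.0
Slice 3: Δl = 1.5/cos23.7° = 1.638 m; N'_3 = 56·cos23.7° = 51.3; c'Δl = 1.80; W sinα = 22.5
Slice 4: Δl = 2.0/cos40.5° = 2.630 m; N'_4 = 36·cos40.5° = 27.4; c'Δl = 2.89; W sinα = 23.4
Σc'Δl = 9.5 kN/m; ΣN' = 178.6 kN/m; ΣW sinα = 51.5 kN/m
Resisting = 9.5 + 178.6·tan26.9° = 9.5 + 90.6 = 100.1 kN/m
FS = 100.1 / 51.5 = 1.943

FS = 1.94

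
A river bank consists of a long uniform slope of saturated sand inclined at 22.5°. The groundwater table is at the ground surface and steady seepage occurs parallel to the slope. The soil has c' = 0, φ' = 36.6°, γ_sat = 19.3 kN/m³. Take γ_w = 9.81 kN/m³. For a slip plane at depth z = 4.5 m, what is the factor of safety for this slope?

With seepage parallel to the slope and the water table at the surface, the effective normal stress on the slip plane uses the buoyant unit weight γ' = γ_sat − γ_w while the driving shear stress uses γ_sat:
FS = [c' + γ' z cos²β tanφ'] / [γ_sat z sinβ cosβ]
(For c' = 0 this reduces to FS = (γ'/γ_sat)·tanφ'/tanβ.)
γ' = 19.3 − 9.81 = 9.49 kN/m³
Numerator = 0.0 + 9.49·4.5·cos²22.5°·tan36.6° = 0.0 + 9.49·4.5·0.8536·0.7427 = 27.071 kPa
Denominator = 19.3·4.5·sin22.5°·cos22.5° = 19.3·4.5·0.3827·0.9239 = 30.706 kPa
FS = 27.071 / 30.706 = 0.882

FS = 0.88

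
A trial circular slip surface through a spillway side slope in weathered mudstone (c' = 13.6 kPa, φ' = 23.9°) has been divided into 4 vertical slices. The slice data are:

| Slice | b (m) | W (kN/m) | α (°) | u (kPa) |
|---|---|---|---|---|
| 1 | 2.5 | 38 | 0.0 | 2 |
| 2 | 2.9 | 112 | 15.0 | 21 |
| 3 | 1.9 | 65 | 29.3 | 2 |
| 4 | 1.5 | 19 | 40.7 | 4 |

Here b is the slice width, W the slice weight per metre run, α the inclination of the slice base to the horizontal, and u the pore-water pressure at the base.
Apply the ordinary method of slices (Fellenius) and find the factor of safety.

FS = 2.62

Ordinary method of slices: FS = Σ[c'·Δl_i + (W_i cosα_i − u_i·Δl_i)·tanφ'] / Σ W_i sinα_i, with Δl_i = b_i / cosα_i.
Slice 1: Δl = 2.5/cos0.0° = 2.500 m; N'_1 = 38·cos0.0° − 2·2.500 = 33.0; c'Δl = 34.00; W sinα = 0.0
Slice 2: Δl = 2.9/cos15.0° = 3.002 m; N'_2 = 112·cos15.0° − 21·3.002 = 45.1; c'Δl = 40.83; W sinα = 29.0
Slice 3: Δl = 1.9/cos29.3° = 2.179 m; N'_3 = 65·cos29.3° − 2·2.179 = 52.3; c'Δl = 29.63; W sinα = 31.8
Slice 4: Δl = 1.5/cos40.7° = 1.979 m; N'_4 = 19·cos40.7° − 4·1.979 = 6.5; c'Δl = 26.91; W sinα = 12.4
Σc'Δl = 131.4 kN/m; ΣN' = 137.0 kN/m; ΣW sinα = 73.2 kN/m
Resisting = 131.4 + 137.0·tan23.9° = 131.4 + 60.7 = 192.1 kN/m
FS = 192.1 / 73.2 = 2.624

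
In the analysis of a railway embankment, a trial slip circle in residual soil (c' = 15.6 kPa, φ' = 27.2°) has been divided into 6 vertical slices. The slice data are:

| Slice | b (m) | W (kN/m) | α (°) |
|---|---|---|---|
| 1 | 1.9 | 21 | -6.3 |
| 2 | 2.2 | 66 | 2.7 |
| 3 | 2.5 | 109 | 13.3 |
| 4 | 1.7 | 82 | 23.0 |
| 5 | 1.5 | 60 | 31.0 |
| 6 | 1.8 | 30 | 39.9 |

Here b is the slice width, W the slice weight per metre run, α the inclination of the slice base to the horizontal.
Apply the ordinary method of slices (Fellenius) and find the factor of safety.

FS = 3.45

Ordinary method of slices: FS = Σ[c'·Δl_i + (W_i cosα_i)·tanφ'] / Σ W_i sinα_i, with Δl_i = b_i / cosα_i.
Slice 1: Δl = 1.9/cos(-6.3°) = 1.912 m; N'_1 = 21·cos(-6.3°) = 20.9; c'Δl = 29.82; W sinα = -2.3
Slice 2: Δl = 2.2/cos2.7° = 2.202 m; N'_2 = 66·cos2.7° = 65.9; c'Δl = 34.36; W sinα = 3.1
Slice 3: Δl = 2.5/cos13.3° = 2.569 m; N'_3 = 109·cos13.3° = 106.1; c'Δl = 40.07; W sinα = 25.1
Slice 4: Δl = 1.7/cos23.0° = 1.847 m; N'_4 = 82·cos23.0° = 75.5; c'Δl = 28.81; W sinα = 32.0
Slice 5: Δl = 1.5/cos31.0° = 1.750 m; N'_5 = 60·cos31.0° = 51.4; c'Δl = 27.30; W sinα = 30.9
Slice 6: Δl = 1.8/cos39.9° = 2.346 m; N'_6 = 30·cos39.9° = 23.0; c'Δl = 36.60; W sinα = 19.2
Σc'Δl = 197.0 kN/m; ΣN' = 342.8 kN/m; ΣW sinα = 108.1 kN/m
Resisting = 197.0 + 342.8·tan27.2° = 197.0 + 176.2 = 373.1 kN/m
FS = 373.1 / 108.1 = 3.453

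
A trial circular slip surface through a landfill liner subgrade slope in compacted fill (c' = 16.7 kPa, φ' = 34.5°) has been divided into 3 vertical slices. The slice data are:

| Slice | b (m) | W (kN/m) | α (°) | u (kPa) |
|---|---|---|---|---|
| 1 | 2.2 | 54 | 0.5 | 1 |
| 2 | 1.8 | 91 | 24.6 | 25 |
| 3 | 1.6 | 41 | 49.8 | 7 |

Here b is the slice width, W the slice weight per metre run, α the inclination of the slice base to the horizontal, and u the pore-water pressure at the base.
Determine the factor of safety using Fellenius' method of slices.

Ordinary method of slices: FS = Σ[c'·Δl_i + (W_i cosα_i − u_i·Δl_i)·tanφ'] / Σ W_i sinα_i, with Δl_i = b_i / cosα_i.
Slice 1: Δl = 2.2/cos0.5° = 2.200 m; N'_1 = 54·cos0.5° − 1·2.200 = 51.8; c'Δl = 36.74; W sinα = 0.5
Slice 2: Δl = 1.8/cos24.6° = 1.980 m; N'_2 = 91·cos24.6° − 25·1.980 = 33.2; c'Δl = 33.06; W sinα = 37.9
Slice 3: Δl = 1.6/cos49.8° = 2.479 m; N'_3 = 41·cos49.8° − 7·2.479 = 9.1; c'Δl = 41.40; W sinα = 31.3
Σc'Δl = 111.2 kN/m; ΣN' = 94.2 kN/m; ΣW sinα = 69.7 kN/m
Resisting = 111.2 + 94.2·tan34.5° = 111.2 + 64.7 = 175.9 kN/m
FS = 175.9 / 69.7 = 2.525

FS = 2.52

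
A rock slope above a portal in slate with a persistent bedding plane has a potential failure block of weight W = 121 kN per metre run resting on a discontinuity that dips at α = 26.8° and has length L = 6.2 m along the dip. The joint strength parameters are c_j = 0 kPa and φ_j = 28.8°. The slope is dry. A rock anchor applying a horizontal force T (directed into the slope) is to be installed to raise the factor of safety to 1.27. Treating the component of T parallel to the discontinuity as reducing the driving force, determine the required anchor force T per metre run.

T = 7 kN/m

Resolving forces along and normal to the sliding plane, with the horizontal anchor force T adding T·sinα to the effective normal force and T·cosα acting up the plane against the driving force:
FS = [c_jL + (W cosα + T sinα) tanφ_j] / [W sinα − T cosα]
Without the anchor: N' = 108.0 kN/m, driving T_d = 54.6 kN/m, resisting R = 0·6.2 + 108.0·tan28.8° = 59.4 kN/m, FS = 1.09.
Setting FS = 1.27 and solving for T:
1.27·(54.6 − T cos26.8°) = 59.4 + T sin26.8°·tan28.8°
T·(sin26.8°·tan28.8° + 1.27·cos26.8°) = 1.27·54.6 − 59.4
T·(0.4509·0.5498 + 1.27·0.8926) = 69.3 − 59.4 = 9.9
T·1.3815 = 9.9
T = 7.2 kN/m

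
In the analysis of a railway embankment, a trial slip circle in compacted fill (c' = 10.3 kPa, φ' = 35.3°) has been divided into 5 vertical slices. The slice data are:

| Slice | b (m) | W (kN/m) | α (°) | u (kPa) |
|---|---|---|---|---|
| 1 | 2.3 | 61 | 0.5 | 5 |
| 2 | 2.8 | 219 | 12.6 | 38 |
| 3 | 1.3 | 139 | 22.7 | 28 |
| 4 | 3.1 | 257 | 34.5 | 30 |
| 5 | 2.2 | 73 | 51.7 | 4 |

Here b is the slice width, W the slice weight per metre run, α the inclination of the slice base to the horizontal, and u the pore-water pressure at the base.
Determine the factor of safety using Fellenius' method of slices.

FS = 1.34

Ordinary method of slices: FS = Σ[c'·Δl_i + (W_i cosα_i − u_i·Δl_i)·tanφ'] / Σ W_i sinα_i, with Δl_i = b_i / cosα_i.
Slice 1: Δl = 2.3/cos0.5° = 2.300 m; N'_1 = 61·cos0.5° − 5·2.300 = 49.5; c'Δl = 23.69; W sinα = 0.5
Slice 2: Δl = 2.8/cos12.6° = 2.869 m; N'_2 = 219·cos12.6° − 38·2.869 = 104.7; c'Δl = 29.55; W sinα = 47.8
Slice 3: Δl = 1.3/cos22.7° = 1.409 m; N'_3 = 139·cos22.7° − 28·1.409 = 88.8; c'Δl = 14.51; W sinα = 53.6
Slice 4: Δl = 3.1/cos34.5° = 3.762 m; N'_4 = 257·cos34.5° − 30·3.762 = 99.0; c'Δl = 38.74; W sinα = 145.6
Slice 5: Δl = 2.2/cos51.7° = 3.550 m; N'_5 = 73·cos51.7° − 4·3.550 = 31.0; c'Δl = 36.56; W sinα = 57.3
Σc'Δl = 143.1 kN/m; ΣN' = 373.0 kN/m; ΣW sinα = 304.8 kN/m
Resisting = 143.1 + 373.0·tan35.3° = 143.1 + 264.1 = 407.1 kN/m
FS = 407.1 / 304.8 = 1.336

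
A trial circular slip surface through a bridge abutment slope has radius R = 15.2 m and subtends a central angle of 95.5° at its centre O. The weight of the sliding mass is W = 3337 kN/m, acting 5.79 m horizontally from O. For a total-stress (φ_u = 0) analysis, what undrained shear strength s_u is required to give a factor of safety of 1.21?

s_u = 60.7 kPa

FS = s_u·L_a·R / (W·d), so s_u = FS·W·d / (L_a·R).
Arc length L_a = R·θ = 15.2·(95.5°·π/180) = 15.2·1.6668 = 25.34 m
s_u = 1.21·3337·5.79 / (25.34·15.2) = 23378.7 / 385.10 = 60.71 kPa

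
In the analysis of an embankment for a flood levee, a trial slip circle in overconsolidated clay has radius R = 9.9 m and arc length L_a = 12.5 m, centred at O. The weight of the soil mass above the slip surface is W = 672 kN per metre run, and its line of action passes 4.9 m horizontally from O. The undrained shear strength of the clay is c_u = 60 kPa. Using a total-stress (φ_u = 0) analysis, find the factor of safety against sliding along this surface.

Taking moments about the centre O, the resisting moment is provided by the undrained shear strength acting along the arc:
M_R = c_u·L_a·R = 60·12.50·9.9 = 7425.0 kN·m/m
M_D = W·d = 672·4.9 = 3292.8 kN·m/m
FS = M_R / M_D = 7425.0 / 3292.8 = 2.255

FS = 2.25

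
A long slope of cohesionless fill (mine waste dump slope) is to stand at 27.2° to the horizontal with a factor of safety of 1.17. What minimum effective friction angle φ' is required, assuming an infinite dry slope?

φ' = 31.0°

FS = tanφ'/tanβ ⇒ tanφ' = FS · tanβ = 1.17 · tan27.2° = 0.6013
φ' = arctan(0.6013) = 31.02°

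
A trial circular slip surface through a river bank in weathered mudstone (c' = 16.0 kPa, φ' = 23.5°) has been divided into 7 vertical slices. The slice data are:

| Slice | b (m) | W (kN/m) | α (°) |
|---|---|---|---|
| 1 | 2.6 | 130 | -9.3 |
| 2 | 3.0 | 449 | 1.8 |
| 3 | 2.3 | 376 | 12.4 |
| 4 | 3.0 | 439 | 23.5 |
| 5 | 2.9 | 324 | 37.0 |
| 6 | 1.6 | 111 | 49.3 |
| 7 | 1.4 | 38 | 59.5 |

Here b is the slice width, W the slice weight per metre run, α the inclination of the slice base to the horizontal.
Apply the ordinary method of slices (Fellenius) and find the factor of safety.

Ordinary method of slices: FS = Σ[c'·Δl_i + (W_i cosα_i)·tanφ'] / Σ W_i sinα_i, with Δl_i = b_i / cosα_i.
Slice 1: Δl = 2.6/cos(-9.3°) = 2.635 m; N'_1 = 130·cos(-9.3°) = 128.3; c'Δl = 42.15; W sinα = -21.0
Slice 2: Δl = 3.0/cos1.8° = 3.001 m; N'_2 = 449·cos1.8° = 448.8; c'Δl = 48.02; W sinα = 14.1
Slice 3: Δl = 2.3/cos12.4° = 2.355 m; N'_3 = 376·cos12.4° = 367.2; c'Δl = 37.68; W sinα = 80.7
Slice 4: Δl = 3.0/cos23.5° = 3.271 m; N'_4 = 439·cos23.5° = 402.6; c'Δl = 52.34; W sinα = 175.1
Slice 5: Δl = 2.9/cos37.0° = 3.631 m; N'_5 = 324·cos37.0° = 258.8; c'Δl = 58.10; W sinα = 195.0
Slice 6: Δl = 1.6/cos49.3° = 2.454 m; N'_6 = 111·cos49.3° = 72.4; c'Δl = 39.26; W sinα = 84.2
Slice 7: Δl = 1.4/cos59.5° = 2.758 m; N'_7 = 38·cos59.5° = 19.3; c'Δl = 44.13; W sinα = 32.7
Σc'Δl = 321.7 kN/m; ΣN' = 1697.3 kN/m; ΣW sinα = 560.8 kN/m
Resisting = 321.7 + 1697.3·tan23.5° = 321.7 + 738.0 = 1059.7 kN/m
FS = 1059.7 / 560.8 = 1.890

FS = 1.89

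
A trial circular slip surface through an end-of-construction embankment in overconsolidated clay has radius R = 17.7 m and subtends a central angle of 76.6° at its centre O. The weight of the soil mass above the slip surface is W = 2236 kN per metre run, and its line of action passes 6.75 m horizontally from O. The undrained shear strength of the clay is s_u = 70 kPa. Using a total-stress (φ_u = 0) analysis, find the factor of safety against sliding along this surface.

FS = 1.94

Taking moments about the centre O, the resisting moment is provided by the undrained shear strength acting along the arc:
Arc length L_a = R·θ = 17.7·(76.6°·π/180) = 17.7·1.3369 = 23.66 m
M_R = s_u·L_a·R = 70·23.66·17.7 = 29319.1 kN·m/m
M_D = W·d = 2236·6.75 = 15093.0 kN·m/m
FS = M_R / M_D = 29319.1 / 15093.0 = 1.943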